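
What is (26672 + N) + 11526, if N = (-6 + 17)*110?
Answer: 39408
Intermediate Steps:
N = 1210 (N = 11*110 = 1210)
(26672 + N) + 11526 = (26672 + 1210) + 11526 = 27882 + 11526 = 39408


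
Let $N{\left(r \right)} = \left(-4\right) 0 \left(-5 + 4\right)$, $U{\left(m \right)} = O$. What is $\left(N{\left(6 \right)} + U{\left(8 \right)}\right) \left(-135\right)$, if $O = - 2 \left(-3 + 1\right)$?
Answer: $-540$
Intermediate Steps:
$O = 4$ ($O = \left(-2\right) \left(-2\right) = 4$)
$U{\left(m \right)} = 4$
$N{\left(r \right)} = 0$ ($N{\left(r \right)} = 0 \left(-1\right) = 0$)
$\left(N{\left(6 \right)} + U{\left(8 \right)}\right) \left(-135\right) = \left(0 + 4\right) \left(-135\right) = 4 \left(-135\right) = -540$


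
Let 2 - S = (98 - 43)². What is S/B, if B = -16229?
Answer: 3023/16229 ≈ 0.18627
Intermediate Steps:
S = -3023 (S = 2 - (98 - 43)² = 2 - 1*55² = 2 - 1*3025 = 2 - 3025 = -3023)
S/B = -3023/(-16229) = -3023*(-1/16229) = 3023/16229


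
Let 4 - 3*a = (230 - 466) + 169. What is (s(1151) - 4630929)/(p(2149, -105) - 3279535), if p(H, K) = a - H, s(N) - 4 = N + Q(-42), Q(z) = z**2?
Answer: 13884030/9844981 ≈ 1.4103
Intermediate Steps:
a = 71/3 (a = 4/3 - ((230 - 466) + 169)/3 = 4/3 - (-236 + 169)/3 = 4/3 - 1/3*(-67) = 4/3 + 67/3 = 71/3 ≈ 23.667)
s(N) = 1768 + N (s(N) = 4 + (N + (-42)**2) = 4 + (N + 1764) = 4 + (1764 + N) = 1768 + N)
p(H, K) = 71/3 - H
(s(1151) - 4630929)/(p(2149, -105) - 3279535) = ((1768 + 1151) - 4630929)/((71/3 - 1*2149) - 3279535) = (2919 - 4630929)/((71/3 - 2149) - 3279535) = -4628010/(-6376/3 - 3279535) = -4628010/(-9844981/3) = -4628010*(-3/9844981) = 13884030/9844981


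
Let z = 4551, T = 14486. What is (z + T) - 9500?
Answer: 9537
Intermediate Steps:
(z + T) - 9500 = (4551 + 14486) - 9500 = 19037 - 9500 = 9537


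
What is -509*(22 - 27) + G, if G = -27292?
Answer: -24747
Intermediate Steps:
-509*(22 - 27) + G = -509*(22 - 27) - 27292 = -509*(-5) - 27292 = 2545 - 27292 = -24747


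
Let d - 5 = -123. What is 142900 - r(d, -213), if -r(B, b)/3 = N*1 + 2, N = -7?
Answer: 142885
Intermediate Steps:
d = -118 (d = 5 - 123 = -118)
r(B, b) = 15 (r(B, b) = -3*(-7*1 + 2) = -3*(-7 + 2) = -3*(-5) = 15)
142900 - r(d, -213) = 142900 - 1*15 = 142900 - 15 = 142885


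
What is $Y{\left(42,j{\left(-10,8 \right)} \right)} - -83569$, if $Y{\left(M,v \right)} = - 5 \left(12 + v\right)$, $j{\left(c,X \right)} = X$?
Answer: $83469$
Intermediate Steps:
$Y{\left(M,v \right)} = -60 - 5 v$
$Y{\left(42,j{\left(-10,8 \right)} \right)} - -83569 = \left(-60 - 40\right) - -83569 = \left(-60 - 40\right) + 83569 = -100 + 83569 = 83469$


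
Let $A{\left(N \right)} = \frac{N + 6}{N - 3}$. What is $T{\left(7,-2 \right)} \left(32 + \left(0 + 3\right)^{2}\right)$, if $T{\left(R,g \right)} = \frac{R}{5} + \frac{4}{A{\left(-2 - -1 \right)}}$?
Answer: $- \frac{369}{5} \approx -73.8$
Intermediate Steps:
$A{\left(N \right)} = \frac{6 + N}{-3 + N}$
$T{\left(R,g \right)} = - \frac{16}{5} + \frac{R}{5}$ ($T{\left(R,g \right)} = \frac{R}{5} + \frac{4}{\frac{1}{-3 - 1} \left(6 - 1\right)} = \frac{R}{5} + \frac{4}{\frac{1}{-4} \cdot 5} = \frac{R}{5} + \frac{4}{\left(- \frac{1}{4}\right) 5} = \frac{R}{5} + \frac{4}{- \frac{5}{4}} = \frac{R}{5} + 4 \left(- \frac{4}{5}\right) = \frac{R}{5} - \frac{16}{5} = - \frac{16}{5} + \frac{R}{5}$)
$T{\left(7,-2 \right)} \left(32 + \left(0 + 3\right)^{2}\right) = \left(- \frac{16}{5} + \frac{1}{5} \cdot 7\right) \left(32 + \left(0 + 3\right)^{2}\right) = \left(- \frac{16}{5} + \frac{7}{5}\right) \left(32 + 3^{2}\right) = - \frac{9 \left(32 + 9\right)}{5} = \left(- \frac{9}{5}\right) 41 = - \frac{369}{5}$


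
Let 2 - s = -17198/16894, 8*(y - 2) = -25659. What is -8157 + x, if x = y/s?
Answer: -1880177629/203944 ≈ -9219.1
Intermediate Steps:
y = -25643/8 (y = 2 + (⅛)*(-25659) = 2 - 25659/8 = -25643/8 ≈ -3205.4)
s = 25493/8447 (s = 2 - (-17198)/16894 = 2 - 1*(-8599/8447) = 2 + 8599/8447 = 25493/8447 ≈ 3.0180)
x = -216606421/203944 (x = -25643/(8*25493/8447) = -25643/8*8447/25493 = -216606421/203944 ≈ -1062.1)
-8157 + x = -8157 - 216606421/203944 = -1880177629/203944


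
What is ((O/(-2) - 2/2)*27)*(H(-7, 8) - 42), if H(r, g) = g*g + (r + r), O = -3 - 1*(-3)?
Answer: -216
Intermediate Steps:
O = 0 (O = -3 + 3 = 0)
H(r, g) = g² + 2*r
((O/(-2) - 2/2)*27)*(H(-7, 8) - 42) = ((0/(-2) - 2/2)*27)*((8² + 2*(-7)) - 42) = ((0*(-½) - 2*½)*27)*((64 - 14) - 42) = ((0 - 1)*27)*(50 - 42) = -1*27*8 = -27*8 = -216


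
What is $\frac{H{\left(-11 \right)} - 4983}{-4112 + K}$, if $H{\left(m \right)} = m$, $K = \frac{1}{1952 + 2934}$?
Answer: $\frac{24400684}{20091231} \approx 1.2145$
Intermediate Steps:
$K = \frac{1}{4886} \approx 0.00020467$
$\frac{H{\left(-11 \right)} - 4983}{-4112 + K} = \frac{-11 - 4983}{-4112 + \frac{1}{4886}} = - \frac{4994}{- \frac{20091231}{4886}} = \left(-4994\right) \left(- \frac{4886}{20091231}\right) = \frac{24400684}{20091231}$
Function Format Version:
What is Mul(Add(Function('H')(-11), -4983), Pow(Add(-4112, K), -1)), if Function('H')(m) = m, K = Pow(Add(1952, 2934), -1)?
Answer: Rational(24400684, 20091231) ≈ 1.2145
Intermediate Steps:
K = Rational(1, 4886) (K = Pow(4886, -1) = Rational(1, 4886) ≈ 0.00020467)
Mul(Add(Function('H')(-11), -4983), Pow(Add(-4112, K), -1)) = Mul(Add(-11, -4983), Pow(Add(-4112, Rational(1, 4886)), -1)) = Mul(-4994, Pow(Rational(-20091231, 4886), -1)) = Mul(-4994, Rational(-4886, 20091231)) = Rational(24400684, 20091231)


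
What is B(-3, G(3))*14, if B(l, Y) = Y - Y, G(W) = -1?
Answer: 0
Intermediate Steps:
B(l, Y) = 0
B(-3, G(3))*14 = 0*14 = 0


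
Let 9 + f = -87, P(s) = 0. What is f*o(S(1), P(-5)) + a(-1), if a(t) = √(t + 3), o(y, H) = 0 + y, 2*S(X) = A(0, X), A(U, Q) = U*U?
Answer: √2 ≈ 1.4142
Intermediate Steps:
A(U, Q) = U²
S(X) = 0 (S(X) = (½)*0² = (½)*0 = 0)
o(y, H) = y
f = -96 (f = -9 - 87 = -96)
a(t) = √(3 + t)
f*o(S(1), P(-5)) + a(-1) = -96*0 + √(3 - 1) = 0 + √2 = √2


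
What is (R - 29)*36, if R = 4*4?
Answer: -468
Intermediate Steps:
R = 16
(R - 29)*36 = (16 - 29)*36 = -13*36 = -468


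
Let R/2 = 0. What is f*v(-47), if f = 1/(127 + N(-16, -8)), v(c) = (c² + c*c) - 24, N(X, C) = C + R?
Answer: 4394/119 ≈ 36.924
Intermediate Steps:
R = 0 (R = 2*0 = 0)
N(X, C) = C (N(X, C) = C + 0 = C)
v(c) = -24 + 2*c² (v(c) = (c² + c²) - 24 = 2*c² - 24 = -24 + 2*c²)
f = 1/119 (f = 1/(127 - 8) = 1/119 ≈ 0.0084034)
f*v(-47) = (-24 + 2*(-47)²)/119 = (-24 + 2*2209)/119 = (-24 + 4418)/119 = (1/119)*4394 = 4394/119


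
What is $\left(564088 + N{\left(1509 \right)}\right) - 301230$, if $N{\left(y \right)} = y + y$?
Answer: $265876$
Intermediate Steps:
$N{\left(y \right)} = 2 y$
$\left(564088 + N{\left(1509 \right)}\right) - 301230 = \left(564088 + 2 \cdot 1509\right) - 301230 = \left(564088 + 3018\right) - 301230 = 567106 - 301230 = 265876$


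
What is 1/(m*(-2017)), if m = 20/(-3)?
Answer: 3/40340 ≈ 7.4368e-5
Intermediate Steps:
m = -20/3 (m = 20*(-⅓) = -20/3 ≈ -6.6667)
1/(m*(-2017)) = 1/(-20/3*(-2017)) = 1/(40340/3) = 3/40340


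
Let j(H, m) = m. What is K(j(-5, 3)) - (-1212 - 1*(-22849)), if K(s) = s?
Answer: -21634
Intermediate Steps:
K(j(-5, 3)) - (-1212 - 1*(-22849)) = 3 - (-1212 - 1*(-22849)) = 3 - (-1212 + 22849) = 3 - 1*21637 = 3 - 21637 = -21634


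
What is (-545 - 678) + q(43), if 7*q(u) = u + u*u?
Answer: -6669/7 ≈ -952.71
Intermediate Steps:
q(u) = u/7 + u²/7 (q(u) = (u + u*u)/7 = (u + u²)/7 = u/7 + u²/7)
(-545 - 678) + q(43) = (-545 - 678) + (⅐)*43*(1 + 43) = -1223 + (⅐)*43*44 = -1223 + 1892/7 = -6669/7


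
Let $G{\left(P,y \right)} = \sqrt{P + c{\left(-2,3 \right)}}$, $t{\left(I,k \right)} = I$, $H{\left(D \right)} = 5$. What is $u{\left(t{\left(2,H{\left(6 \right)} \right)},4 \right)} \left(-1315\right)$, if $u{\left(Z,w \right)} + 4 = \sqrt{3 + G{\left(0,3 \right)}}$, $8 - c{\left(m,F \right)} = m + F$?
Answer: $5260 - 1315 \sqrt{3 + \sqrt{7}} \approx 2135.5$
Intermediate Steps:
$c{\left(m,F \right)} = 8 - F - m$ ($c{\left(m,F \right)} = 8 - \left(m + F\right) = 8 - \left(F + m\right) = 8 - F - m$)
$G{\left(P,y \right)} = \sqrt{7 + P}$ ($G{\left(P,y \right)} = \sqrt{P - -7} = \sqrt{P + \left(8 - 3 + 2\right)} = \sqrt{P + 7} = \sqrt{7 + P}$)
$u{\left(Z,w \right)} = -4 + \sqrt{3 + \sqrt{7}}$ ($u{\left(Z,w \right)} = -4 + \sqrt{3 + \sqrt{7 + 0}} = -4 + \sqrt{3 + \sqrt{7}}$)
$u{\left(t{\left(2,H{\left(6 \right)} \right)},4 \right)} \left(-1315\right) = \left(-4 + \sqrt{3 + \sqrt{7}}\right) \left(-1315\right) = 5260 - 1315 \sqrt{3 + \sqrt{7}}$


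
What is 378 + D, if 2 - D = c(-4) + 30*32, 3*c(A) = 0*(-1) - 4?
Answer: -1736/3 ≈ -578.67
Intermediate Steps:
c(A) = -4/3 (c(A) = (0*(-1) - 4)/3 = (0 - 4)/3 = (⅓)*(-4) = -4/3)
D = -2870/3 (D = 2 - (-4/3 + 30*32) = 2 - (-4/3 + 960) = 2 - 1*2876/3 = 2 - 2876/3 = -2870/3 ≈ -956.67)
378 + D = 378 - 2870/3 = -1736/3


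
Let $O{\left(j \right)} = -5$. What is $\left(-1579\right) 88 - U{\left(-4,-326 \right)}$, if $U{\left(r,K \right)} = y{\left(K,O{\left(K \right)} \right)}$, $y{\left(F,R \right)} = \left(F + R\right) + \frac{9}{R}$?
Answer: $- \frac{693096}{5} \approx -1.3862 \cdot 10^{5}$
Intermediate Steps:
$y{\left(F,R \right)} = F + R + \frac{9}{R}$
$U{\left(r,K \right)} = - \frac{34}{5} + K$ ($U{\left(r,K \right)} = K - 5 + \frac{9}{-5} = K - 5 + 9 \left(- \frac{1}{5}\right) = K - 5 - \frac{9}{5} = - \frac{34}{5} + K$)
$\left(-1579\right) 88 - U{\left(-4,-326 \right)} = \left(-1579\right) 88 - \left(- \frac{34}{5} - 326\right) = -138952 - - \frac{1664}{5} = -138952 + \frac{1664}{5} = - \frac{693096}{5}$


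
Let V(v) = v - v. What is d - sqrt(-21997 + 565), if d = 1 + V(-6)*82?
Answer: 1 - 2*I*sqrt(5358) ≈ 1.0 - 146.4*I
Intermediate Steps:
V(v) = 0
d = 1 (d = 1 + 0*82 = 1 + 0 = 1)
d - sqrt(-21997 + 565) = 1 - sqrt(-21997 + 565) = 1 - sqrt(-21432) = 1 - 2*I*sqrt(5358)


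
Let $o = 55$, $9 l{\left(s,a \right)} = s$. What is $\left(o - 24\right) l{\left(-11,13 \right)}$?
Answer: $- \frac{341}{9} \approx -37.889$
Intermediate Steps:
$l{\left(s,a \right)} = \frac{s}{9}$
$\left(o - 24\right) l{\left(-11,13 \right)} = \left(55 - 24\right) \frac{1}{9} \left(-11\right) = 31 \left(- \frac{11}{9}\right) = - \frac{341}{9}$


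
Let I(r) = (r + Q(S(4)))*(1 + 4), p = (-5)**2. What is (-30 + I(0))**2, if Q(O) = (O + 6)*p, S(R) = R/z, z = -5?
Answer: 384400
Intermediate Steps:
S(R) = -R/5 (S(R) = R/(-5) = R*(-1/5) = -R/5)
p = 25
Q(O) = 150 + 25*O (Q(O) = (O + 6)*25 = (6 + O)*25 = 150 + 25*O)
I(r) = 650 + 5*r (I(r) = (r + (150 + 25*(-1/5*4)))*(1 + 4) = (r + (150 + 25*(-4/5)))*5 = (r + (150 - 20))*5 = (r + 130)*5 = (130 + r)*5 = 650 + 5*r)
(-30 + I(0))**2 = (-30 + (650 + 5*0))**2 = (-30 + (650 + 0))**2 = (-30 + 650)**2 = 620**2 = 384400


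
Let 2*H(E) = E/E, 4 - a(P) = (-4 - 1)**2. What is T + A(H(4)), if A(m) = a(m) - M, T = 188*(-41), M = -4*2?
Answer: -7721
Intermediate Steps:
a(P) = -21 (a(P) = 4 - (-4 - 1)**2 = 4 - 1*(-5)**2 = 4 - 1*25 = 4 - 25 = -21)
M = -8
T = -7708
H(E) = 1/2 (H(E) = (E/E)/2 = (1/2)*1 = 1/2)
A(m) = -13 (A(m) = -21 - 1*(-8) = -21 + 8 = -13)
T + A(H(4)) = -7708 - 13 = -7721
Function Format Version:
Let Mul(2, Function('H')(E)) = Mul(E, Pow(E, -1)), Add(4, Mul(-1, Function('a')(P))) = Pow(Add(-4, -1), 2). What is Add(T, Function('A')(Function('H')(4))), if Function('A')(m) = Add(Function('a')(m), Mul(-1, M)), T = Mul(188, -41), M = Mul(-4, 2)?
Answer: -7721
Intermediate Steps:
Function('a')(P) = -21 (Function('a')(P) = Add(4, Mul(-1, Pow(Add(-4, -1), 2))) = Add(4, Mul(-1, Pow(-5, 2))) = Add(4, Mul(-1, 25)) = Add(4, -25) = -21)
M = -8
T = -7708
Function('H')(E) = Rational(1, 2) (Function('H')(E) = Mul(Rational(1, 2), Mul(E, Pow(E, -1))) = Mul(Rational(1, 2), 1) = Rational(1, 2))
Function('A')(m) = -13 (Function('A')(m) = Add(-21, Mul(-1, -8)) = Add(-21, 8) = -13)
Add(T, Function('A')(Function('H')(4))) = Add(-7708, -13) = -7721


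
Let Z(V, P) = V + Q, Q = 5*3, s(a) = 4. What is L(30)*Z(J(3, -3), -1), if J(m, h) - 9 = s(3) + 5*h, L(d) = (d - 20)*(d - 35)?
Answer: -650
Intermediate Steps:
L(d) = (-35 + d)*(-20 + d) (L(d) = (-20 + d)*(-35 + d) = (-35 + d)*(-20 + d))
Q = 15
J(m, h) = 13 + 5*h (J(m, h) = 9 + (4 + 5*h) = 13 + 5*h)
Z(V, P) = 15 + V (Z(V, P) = V + 15 = 15 + V)
L(30)*Z(J(3, -3), -1) = (700 + 30² - 55*30)*(15 + (13 + 5*(-3))) = (700 + 900 - 1650)*(15 + (13 - 15)) = -50*(15 - 2) = -50*13 = -650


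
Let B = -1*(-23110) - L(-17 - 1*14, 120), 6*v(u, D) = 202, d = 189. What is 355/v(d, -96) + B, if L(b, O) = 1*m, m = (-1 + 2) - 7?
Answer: 2335781/101 ≈ 23127.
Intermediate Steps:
m = -6 (m = 1 - 7 = -6)
v(u, D) = 101/3 (v(u, D) = (⅙)*202 = 101/3)
L(b, O) = -6 (L(b, O) = 1*(-6) = -6)
B = 23116 (B = -1*(-23110) - 1*(-6) = 23110 + 6 = 23116)
355/v(d, -96) + B = 355/(101/3) + 23116 = 355*(3/101) + 23116 = 1065/101 + 23116 = 2335781/101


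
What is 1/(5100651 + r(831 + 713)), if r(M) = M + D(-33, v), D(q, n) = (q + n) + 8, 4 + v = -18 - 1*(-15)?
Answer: 1/5102163 ≈ 1.9600e-7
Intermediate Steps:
v = -7 (v = -4 + (-18 - 1*(-15)) = -4 + (-18 + 15) = -4 - 3 = -7)
D(q, n) = 8 + n + q (D(q, n) = (n + q) + 8 = 8 + n + q)
r(M) = -32 + M (r(M) = M + (8 - 7 - 33) = M - 32 = -32 + M)
1/(5100651 + r(831 + 713)) = 1/(5100651 + (-32 + (831 + 713))) = 1/(5100651 + (-32 + 1544)) = 1/(5100651 + 1512) = 1/5102163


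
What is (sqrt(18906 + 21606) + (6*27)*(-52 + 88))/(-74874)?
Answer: -972/12479 - 4*sqrt(633)/37437 ≈ -0.080579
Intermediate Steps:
(sqrt(18906 + 21606) + (6*27)*(-52 + 88))/(-74874) = (sqrt(40512) + 162*36)*(-1/74874) = (8*sqrt(633) + 5832)*(-1/74874) = (5832 + 8*sqrt(633))*(-1/74874) = -972/12479 - 4*sqrt(633)/37437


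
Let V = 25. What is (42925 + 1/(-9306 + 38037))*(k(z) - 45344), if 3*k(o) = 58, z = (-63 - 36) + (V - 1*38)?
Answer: -167693766703424/86193 ≈ -1.9456e+9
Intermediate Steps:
z = -112 (z = (-63 - 36) + (25 - 1*38) = -99 + (25 - 38) = -99 - 13 = -112)
k(o) = 58/3 (k(o) = (⅓)*58 = 58/3)
(42925 + 1/(-9306 + 38037))*(k(z) - 45344) = (42925 + 1/(-9306 + 38037))*(58/3 - 45344) = (42925 + 1/28731)*(-135974/3) = (1233278176/28731)*(-135974/3) = -167693766703424/86193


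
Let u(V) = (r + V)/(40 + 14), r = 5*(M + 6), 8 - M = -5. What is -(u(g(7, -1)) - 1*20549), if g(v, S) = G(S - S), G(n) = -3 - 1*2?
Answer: 61642/3 ≈ 20547.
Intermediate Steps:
G(n) = -5 (G(n) = -3 - 2 = -5)
M = 13 (M = 8 - 1*(-5) = 8 + 5 = 13)
g(v, S) = -5
r = 95 (r = 5*(13 + 6) = 5*19 = 95)
u(V) = 95/54 + V/54 (u(V) = (95 + V)/(40 + 14) = (95 + V)/54 = (95 + V)*(1/54) = 95/54 + V/54)
-(u(g(7, -1)) - 1*20549) = -((95/54 + (1/54)*(-5)) - 1*20549) = -((95/54 - 5/54) - 20549) = -(5/3 - 20549) = -1*(-61642/3) = 61642/3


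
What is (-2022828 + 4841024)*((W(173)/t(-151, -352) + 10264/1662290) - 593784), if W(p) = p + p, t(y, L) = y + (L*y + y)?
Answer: -150011786819624900252/89644925 ≈ -1.6734e+12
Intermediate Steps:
t(y, L) = 2*y + L*y (t(y, L) = y + (y + L*y) = 2*y + L*y)
W(p) = 2*p
(-2022828 + 4841024)*((W(173)/t(-151, -352) + 10264/1662290) - 593784) = (-2022828 + 4841024)*(((2*173)/((-151*(2 - 352))) + 10264/1662290) - 593784) = 2818196*((346/((-151*(-350))) + 10264*(1/1662290)) - 593784) = 2818196*((346/52850 + 5132/831145) - 593784) = 2818196*((346*(1/52850) + 5132/831145) - 593784) = 2818196*((173/26425 + 5132/831145) - 593784) = 2818196*(1140413/89644925 - 593784) = 2818196*(-53229721005787/89644925) = -150011786819624900252/89644925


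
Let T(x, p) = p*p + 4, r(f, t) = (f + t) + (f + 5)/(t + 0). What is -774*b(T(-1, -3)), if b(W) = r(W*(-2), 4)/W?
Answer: 42183/26 ≈ 1622.4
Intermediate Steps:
r(f, t) = f + t + (5 + f)/t (r(f, t) = (f + t) + (5 + f)/t = f + t + (5 + f)/t)
T(x, p) = 4 + p² (T(x, p) = p² + 4 = 4 + p²)
b(W) = (21/4 - 5*W/2)/W (b(W) = ((5 + W*(-2) + 4*(W*(-2) + 4))/4)/W = ((5 - 2*W + 4*(-2*W + 4))/4)/W = ((5 - 2*W + 4*(4 - 2*W))/4)/W = ((5 - 2*W + (16 - 8*W))/4)/W = ((21 - 10*W)/4)/W = (21/4 - 5*W/2)/W)
-774*b(T(-1, -3)) = -387*(21 - 10*(4 + (-3)²))/(2*(4 + (-3)²)) = -387*(21 - 10*(4 + 9))/(2*(4 + 9)) = -387*(21 - 10*13)/(2*13) = -387*(21 - 130)/(2*13) = -387*(-109)/(2*13) = -774*(-109/52) = 42183/26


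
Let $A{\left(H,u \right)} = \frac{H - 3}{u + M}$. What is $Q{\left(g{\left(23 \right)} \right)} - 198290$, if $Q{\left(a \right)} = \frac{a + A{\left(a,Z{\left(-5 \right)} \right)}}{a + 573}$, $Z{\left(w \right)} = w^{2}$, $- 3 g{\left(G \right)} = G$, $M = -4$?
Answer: $- \frac{7062297155}{35616} \approx -1.9829 \cdot 10^{5}$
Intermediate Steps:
$g{\left(G \right)} = - \frac{G}{3}$
$A{\left(H,u \right)} = \frac{-3 + H}{-4 + u}$ ($A{\left(H,u \right)} = \frac{H - 3}{u - 4} = \frac{-3 + H}{-4 + u}$)
$Q{\left(a \right)} = \frac{- \frac{1}{7} + \frac{22 a}{21}}{573 + a}$ ($Q{\left(a \right)} = \frac{a + \frac{-3 + a}{-4 + \left(-5\right)^{2}}}{a + 573} = \frac{a + \frac{-3 + a}{-4 + 25}}{573 + a} = \frac{a + \frac{-3 + a}{21}}{573 + a} = \frac{a + \left(- \frac{1}{7} + \frac{a}{21}\right)}{573 + a} = \frac{- \frac{1}{7} + \frac{22 a}{21}}{573 + a}$)
$Q{\left(g{\left(23 \right)} \right)} - 198290 = \frac{-3 + 22 \left(\left(- \frac{1}{3}\right) 23\right)}{21 \left(573 - \frac{23}{3}\right)} - 198290 = \frac{-3 + 22 \left(- \frac{23}{3}\right)}{21 \left(573 - \frac{23}{3}\right)} - 198290 = \frac{-3 - \frac{506}{3}}{21 \cdot \frac{1696}{3}} - 198290 = \frac{1}{21} \cdot \frac{3}{1696} \left(- \frac{515}{3}\right) - 198290 = - \frac{515}{35616} - 198290 = - \frac{7062297155}{35616}$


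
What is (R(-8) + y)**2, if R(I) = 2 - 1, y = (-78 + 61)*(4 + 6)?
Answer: 28561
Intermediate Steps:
y = -170 (y = -17*10 = -170)
R(I) = 1
(R(-8) + y)**2 = (1 - 170)**2 = (-169)**2 = 28561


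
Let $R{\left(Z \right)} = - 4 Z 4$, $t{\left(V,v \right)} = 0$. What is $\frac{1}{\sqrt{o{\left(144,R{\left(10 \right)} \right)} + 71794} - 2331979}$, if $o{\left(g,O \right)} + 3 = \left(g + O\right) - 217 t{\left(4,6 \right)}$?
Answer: $- \frac{2331979}{5438125984666} - \frac{15 \sqrt{319}}{5438125984666} \approx -4.2887 \cdot 10^{-7}$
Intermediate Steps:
$R{\left(Z \right)} = - 16 Z$
$o{\left(g,O \right)} = -3 + O + g$ ($o{\left(g,O \right)} = -3 + \left(\left(g + O\right) - 0\right) = -3 + \left(\left(O + g\right) + 0\right) = -3 + \left(O + g\right) = -3 + O + g$)
$\frac{1}{\sqrt{o{\left(144,R{\left(10 \right)} \right)} + 71794} - 2331979} = \frac{1}{\sqrt{\left(-3 - 160 + 144\right) + 71794} - 2331979} = \frac{1}{\sqrt{-19 + 71794} - 2331979} = \frac{1}{\sqrt{71775} - 2331979} = \frac{1}{15 \sqrt{319} - 2331979} = \frac{1}{-2331979 + 15 \sqrt{319}}$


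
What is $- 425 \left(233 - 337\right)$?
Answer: $44200$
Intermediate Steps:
$- 425 \left(233 - 337\right) = \left(-425\right) \left(-104\right) = 44200$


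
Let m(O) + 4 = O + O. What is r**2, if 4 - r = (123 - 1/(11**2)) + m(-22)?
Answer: 73788100/14641 ≈ 5039.8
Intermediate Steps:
m(O) = -4 + 2*O (m(O) = -4 + (O + O) = -4 + 2*O)
r = -8590/121 (r = 4 - ((123 - 1/(11**2)) + (-4 + 2*(-22))) = 4 - ((123 - 1/121) + (-4 - 44)) = 4 - ((123 - 1*1/121) - 48) = 4 - ((123 - 1/121) - 48) = 4 - (14882/121 - 48) = 4 - 1*9074/121 = 4 - 9074/121 = -8590/121 ≈ -70.992)
r**2 = (-8590/121)**2 = 73788100/14641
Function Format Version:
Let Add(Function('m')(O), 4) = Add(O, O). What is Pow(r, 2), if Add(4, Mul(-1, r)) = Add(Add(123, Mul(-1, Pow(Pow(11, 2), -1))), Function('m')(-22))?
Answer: Rational(73788100, 14641) ≈ 5039.8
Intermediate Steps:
Function('m')(O) = Add(-4, Mul(2, O)) (Function('m')(O) = Add(-4, Add(O, O)) = Add(-4, Mul(2, O)))
r = Rational(-8590, 121) (r = Add(4, Mul(-1, Add(Add(123, Mul(-1, Pow(Pow(11, 2), -1))), Add(-4, Mul(2, -22))))) = Add(4, Mul(-1, Add(Add(123, Mul(-1, Pow(121, -1))), Add(-4, -44)))) = Add(4, Mul(-1, Add(Add(123, Mul(-1, Rational(1, 121))), -48))) = Add(4, Mul(-1, Add(Add(123, Rational(-1, 121)), -48))) = Add(4, Mul(-1, Add(Rational(14882, 121), -48))) = Add(4, Mul(-1, Rational(9074, 121))) = Add(4, Rational(-9074, 121)) = Rational(-8590, 121) ≈ -70.992)
Pow(r, 2) = Pow(Rational(-8590, 121), 2) = Rational(73788100, 14641)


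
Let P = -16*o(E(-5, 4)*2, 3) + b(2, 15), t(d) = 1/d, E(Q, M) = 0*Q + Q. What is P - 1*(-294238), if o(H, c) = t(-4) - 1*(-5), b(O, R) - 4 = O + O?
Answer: 294170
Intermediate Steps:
b(O, R) = 4 + 2*O (b(O, R) = 4 + (O + O) = 4 + 2*O)
E(Q, M) = Q (E(Q, M) = 0 + Q = Q)
t(d) = 1/d
o(H, c) = 19/4 (o(H, c) = 1/(-4) - 1*(-5) = -1/4 + 5 = 19/4)
P = -68 (P = -16*19/4 + (4 + 2*2) = -76 + (4 + 4) = -76 + 8 = -68)
P - 1*(-294238) = -68 - 1*(-294238) = -68 + 294238 = 294170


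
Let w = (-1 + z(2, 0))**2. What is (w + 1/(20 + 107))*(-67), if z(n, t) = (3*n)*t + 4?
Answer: -76648/127 ≈ -603.53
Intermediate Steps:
z(n, t) = 4 + 3*n*t (z(n, t) = 3*n*t + 4 = 4 + 3*n*t)
w = 9 (w = (-1 + (4 + 3*2*0))**2 = (-1 + (4 + 0))**2 = (-1 + 4)**2 = 3**2 = 9)
(w + 1/(20 + 107))*(-67) = (9 + 1/(20 + 107))*(-67) = (9 + 1/127)*(-67) = (1144/127)*(-67) = -76648/127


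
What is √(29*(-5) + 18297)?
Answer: 2*√4538 ≈ 134.73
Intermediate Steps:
√(29*(-5) + 18297) = √(-145 + 18297) = √18152 = 2*√4538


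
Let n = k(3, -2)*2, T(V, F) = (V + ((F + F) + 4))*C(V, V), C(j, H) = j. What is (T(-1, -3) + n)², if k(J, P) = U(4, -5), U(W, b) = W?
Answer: 121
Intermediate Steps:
k(J, P) = 4
T(V, F) = V*(4 + V + 2*F) (T(V, F) = (V + ((F + F) + 4))*V = (V + (2*F + 4))*V = (V + (4 + 2*F))*V = (4 + V + 2*F)*V = V*(4 + V + 2*F))
n = 8 (n = 4*2 = 8)
(T(-1, -3) + n)² = (-(4 - 1 + 2*(-3)) + 8)² = (-(4 - 1 - 6) + 8)² = (-1*(-3) + 8)² = (3 + 8)² = 11² = 121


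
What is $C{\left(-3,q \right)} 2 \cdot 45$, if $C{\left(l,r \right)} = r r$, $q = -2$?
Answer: $360$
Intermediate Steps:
$C{\left(l,r \right)} = r^{2}$
$C{\left(-3,q \right)} 2 \cdot 45 = \left(-2\right)^{2} \cdot 2 \cdot 45 = 4 \cdot 2 \cdot 45 = 8 \cdot 45 = 360$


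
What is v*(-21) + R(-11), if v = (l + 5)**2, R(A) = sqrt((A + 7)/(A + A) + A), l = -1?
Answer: -336 + I*sqrt(1309)/11 ≈ -336.0 + 3.2891*I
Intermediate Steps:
R(A) = sqrt(A + (7 + A)/(2*A)) (R(A) = sqrt((7 + A)/((2*A)) + A) = sqrt((7 + A)*(1/(2*A)) + A) = sqrt((7 + A)/(2*A) + A) = sqrt(A + (7 + A)/(2*A)))
v = 16 (v = (-1 + 5)**2 = 4**2 = 16)
v*(-21) + R(-11) = 16*(-21) + sqrt(2 + 4*(-11) + 14/(-11))/2 = -336 + sqrt(2 - 44 + 14*(-1/11))/2 = -336 + sqrt(2 - 44 - 14/11)/2 = -336 + sqrt(-476/11)/2 = -336 + (2*I*sqrt(1309)/11)/2 = -336 + I*sqrt(1309)/11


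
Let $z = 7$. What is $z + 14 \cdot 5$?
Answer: $77$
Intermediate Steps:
$z + 14 \cdot 5 = 7 + 14 \cdot 5 = 7 + 70 = 77$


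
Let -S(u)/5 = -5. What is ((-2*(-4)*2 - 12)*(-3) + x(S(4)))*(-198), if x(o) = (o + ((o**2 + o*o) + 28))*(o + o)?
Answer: -12897324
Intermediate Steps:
S(u) = 25 (S(u) = -5*(-5) = 25)
x(o) = 2*o*(28 + o + 2*o**2) (x(o) = (o + ((o**2 + o**2) + 28))*(2*o) = (o + (2*o**2 + 28))*(2*o) = (o + (28 + 2*o**2))*(2*o) = (28 + o + 2*o**2)*(2*o) = 2*o*(28 + o + 2*o**2))
((-2*(-4)*2 - 12)*(-3) + x(S(4)))*(-198) = ((-2*(-4)*2 - 12)*(-3) + 2*25*(28 + 25 + 2*25**2))*(-198) = ((8*2 - 12)*(-3) + 2*25*(28 + 25 + 2*625))*(-198) = ((16 - 12)*(-3) + 2*25*(28 + 25 + 1250))*(-198) = (4*(-3) + 2*25*1303)*(-198) = (-12 + 65150)*(-198) = 65138*(-198) = -12897324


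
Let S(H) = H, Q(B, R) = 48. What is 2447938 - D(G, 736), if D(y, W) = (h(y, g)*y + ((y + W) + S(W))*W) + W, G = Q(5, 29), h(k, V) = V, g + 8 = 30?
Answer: 1327426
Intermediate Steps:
g = 22 (g = -8 + 30 = 22)
G = 48
D(y, W) = W + 22*y + W*(y + 2*W) (D(y, W) = (22*y + ((y + W) + W)*W) + W = (22*y + ((W + y) + W)*W) + W = (22*y + (y + 2*W)*W) + W = (22*y + W*(y + 2*W)) + W = W + 22*y + W*(y + 2*W))
2447938 - D(G, 736) = 2447938 - (736 + 2*736² + 22*48 + 736*48) = 2447938 - (736 + 2*541696 + 1056 + 35328) = 2447938 - (736 + 1083392 + 1056 + 35328) = 2447938 - 1*1120512 = 2447938 - 1120512 = 1327426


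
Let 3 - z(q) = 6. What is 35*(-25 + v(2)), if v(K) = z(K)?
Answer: -980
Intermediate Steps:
z(q) = -3 (z(q) = 3 - 1*6 = 3 - 6 = -3)
v(K) = -3
35*(-25 + v(2)) = 35*(-25 - 3) = 35*(-28) = -980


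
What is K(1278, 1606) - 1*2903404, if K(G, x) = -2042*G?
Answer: -5513080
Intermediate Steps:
K(1278, 1606) - 1*2903404 = -2042*1278 - 1*2903404 = -2609676 - 2903404 = -5513080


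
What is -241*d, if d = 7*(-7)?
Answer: 11809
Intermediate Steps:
d = -49
-241*d = -241*(-49) = 11809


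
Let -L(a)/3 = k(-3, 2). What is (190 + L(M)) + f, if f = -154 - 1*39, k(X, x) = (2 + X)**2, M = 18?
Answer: -6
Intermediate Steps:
L(a) = -3 (L(a) = -3*(2 - 3)**2 = -3*(-1)**2 = -3*1 = -3)
f = -193 (f = -154 - 39 = -193)
(190 + L(M)) + f = (190 - 3) - 193 = 187 - 193 = -6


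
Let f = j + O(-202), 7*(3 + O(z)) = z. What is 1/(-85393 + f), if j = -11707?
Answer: -7/679923 ≈ -1.0295e-5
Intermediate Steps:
O(z) = -3 + z/7
f = -82172/7 (f = -11707 + (-3 + (⅐)*(-202)) = -11707 + (-3 - 202/7) = -11707 - 223/7 = -82172/7 ≈ -11739.)
1/(-85393 + f) = 1/(-85393 - 82172/7) = 1/(-679923/7) = -7/679923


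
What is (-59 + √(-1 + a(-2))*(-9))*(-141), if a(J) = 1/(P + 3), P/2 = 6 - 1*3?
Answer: 8319 + 846*I*√2 ≈ 8319.0 + 1196.4*I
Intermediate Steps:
P = 6 (P = 2*(6 - 1*3) = 2*(6 - 3) = 2*3 = 6)
a(J) = ⅑ (a(J) = 1/(6 + 3) = 1/9 = ⅑)
(-59 + √(-1 + a(-2))*(-9))*(-141) = (-59 + √(-1 + ⅑)*(-9))*(-141) = (-59 + √(-8/9)*(-9))*(-141) = (-59 + (2*I*√2/3)*(-9))*(-141) = (-59 - 6*I*√2)*(-141) = 8319 + 846*I*√2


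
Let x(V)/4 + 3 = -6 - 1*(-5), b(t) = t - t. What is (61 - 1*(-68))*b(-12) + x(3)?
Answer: -16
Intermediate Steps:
b(t) = 0
x(V) = -16 (x(V) = -12 + 4*(-6 - 1*(-5)) = -12 + 4*(-6 + 5) = -12 + 4*(-1) = -12 - 4 = -16)
(61 - 1*(-68))*b(-12) + x(3) = (61 - 1*(-68))*0 - 16 = (61 + 68)*0 - 16 = 129*0 - 16 = 0 - 16 = -16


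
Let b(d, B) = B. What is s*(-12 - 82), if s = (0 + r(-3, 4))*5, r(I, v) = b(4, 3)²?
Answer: -4230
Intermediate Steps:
r(I, v) = 9 (r(I, v) = 3² = 9)
s = 45 (s = (0 + 9)*5 = 9*5 = 45)
s*(-12 - 82) = 45*(-12 - 82) = 45*(-94) = -4230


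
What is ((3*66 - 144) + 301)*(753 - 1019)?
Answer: -94430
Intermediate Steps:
((3*66 - 144) + 301)*(753 - 1019) = ((198 - 144) + 301)*(-266) = (54 + 301)*(-266) = 355*(-266) = -94430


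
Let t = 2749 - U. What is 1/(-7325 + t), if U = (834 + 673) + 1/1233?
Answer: -1233/7500340 ≈ -0.00016439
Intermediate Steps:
U = 1858132/1233 (U = 1507 + 1/1233 = 1858132/1233 ≈ 1507.0)
t = 1531385/1233 (t = 2749 - 1*1858132/1233 = 2749 - 1858132/1233 = 1531385/1233 ≈ 1242.0)
1/(-7325 + t) = 1/(-7325 + 1531385/1233) = 1/(-7500340/1233) = -1233/7500340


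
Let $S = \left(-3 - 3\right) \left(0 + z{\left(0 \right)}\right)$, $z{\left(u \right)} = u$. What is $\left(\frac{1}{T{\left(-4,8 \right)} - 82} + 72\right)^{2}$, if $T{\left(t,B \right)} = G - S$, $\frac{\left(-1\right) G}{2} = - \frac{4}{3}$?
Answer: $\frac{293539689}{56644} \approx 5182.2$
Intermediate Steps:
$S = 0$ ($S = \left(-3 - 3\right) \left(0 + 0\right) = \left(-6\right) 0 = 0$)
$G = \frac{8}{3}$ ($G = - 2 \left(- \frac{4}{3}\right) = - 2 \left(\left(-4\right) \frac{1}{3}\right) = \left(-2\right) \left(- \frac{4}{3}\right) = \frac{8}{3} \approx 2.6667$)
$T{\left(t,B \right)} = \frac{8}{3}$ ($T{\left(t,B \right)} = \frac{8}{3} - 0 = \frac{8}{3} + 0 = \frac{8}{3}$)
$\left(\frac{1}{T{\left(-4,8 \right)} - 82} + 72\right)^{2} = \left(\frac{1}{\frac{8}{3} - 82} + 72\right)^{2} = \left(\frac{1}{- \frac{238}{3}} + 72\right)^{2} = \left(- \frac{3}{238} + 72\right)^{2} = \left(\frac{17133}{238}\right)^{2} = \frac{293539689}{56644}$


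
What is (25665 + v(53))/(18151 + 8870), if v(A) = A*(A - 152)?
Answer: 6806/9007 ≈ 0.75563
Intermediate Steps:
v(A) = A*(-152 + A)
(25665 + v(53))/(18151 + 8870) = (25665 + 53*(-152 + 53))/(18151 + 8870) = (25665 + 53*(-99))/27021 = (25665 - 5247)*(1/27021) = 20418*(1/27021) = 6806/9007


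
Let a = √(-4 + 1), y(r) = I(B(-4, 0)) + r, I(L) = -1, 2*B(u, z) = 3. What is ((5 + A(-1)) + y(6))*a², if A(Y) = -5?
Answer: -15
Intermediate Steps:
B(u, z) = 3/2 (B(u, z) = (½)*3 = 3/2)
y(r) = -1 + r
a = I*√3 (a = √(-3) = I*√3 ≈ 1.732*I)
((5 + A(-1)) + y(6))*a² = ((5 - 5) + (-1 + 6))*(I*√3)² = (0 + 5)*(-3) = 5*(-3) = -15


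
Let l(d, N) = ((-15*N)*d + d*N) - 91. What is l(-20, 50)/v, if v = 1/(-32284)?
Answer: -449038156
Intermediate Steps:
l(d, N) = -91 - 14*N*d (l(d, N) = (-15*N*d + N*d) - 91 = -14*N*d - 91 = -91 - 14*N*d)
v = -1/32284 ≈ -3.0975e-5
l(-20, 50)/v = (-91 - 14*50*(-20))/(-1/32284) = (-91 + 14000)*(-32284) = 13909*(-32284) = -449038156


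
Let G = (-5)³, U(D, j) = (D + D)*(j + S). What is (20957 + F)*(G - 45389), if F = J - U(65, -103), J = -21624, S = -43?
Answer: -833497882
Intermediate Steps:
U(D, j) = 2*D*(-43 + j) (U(D, j) = (D + D)*(j - 43) = (2*D)*(-43 + j) = 2*D*(-43 + j))
G = -125
F = -2644 (F = -21624 - 2*65*(-43 - 103) = -21624 - 2*65*(-146) = -21624 - 1*(-18980) = -21624 + 18980 = -2644)
(20957 + F)*(G - 45389) = (20957 - 2644)*(-125 - 45389) = 18313*(-45514) = -833497882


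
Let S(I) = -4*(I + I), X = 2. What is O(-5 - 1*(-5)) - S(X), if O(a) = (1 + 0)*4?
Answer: 20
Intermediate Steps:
O(a) = 4 (O(a) = 1*4 = 4)
S(I) = -8*I
O(-5 - 1*(-5)) - S(X) = 4 - (-8)*2 = 4 - 1*(-16) = 4 + 16 = 20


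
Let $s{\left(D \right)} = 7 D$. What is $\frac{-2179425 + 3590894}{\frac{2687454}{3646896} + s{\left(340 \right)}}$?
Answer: $\frac{77992131064}{131549999} \approx 592.87$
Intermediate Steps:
$\frac{-2179425 + 3590894}{\frac{2687454}{3646896} + s{\left(340 \right)}} = \frac{-2179425 + 3590894}{\frac{2687454}{3646896} + 7 \cdot 340} = \frac{1411469}{2687454 \cdot \frac{1}{3646896} + 2380} = \frac{1411469}{\frac{40719}{55256} + 2380} = \frac{1411469}{\frac{131549999}{55256}} = 1411469 \cdot \frac{55256}{131549999} = \frac{77992131064}{131549999}$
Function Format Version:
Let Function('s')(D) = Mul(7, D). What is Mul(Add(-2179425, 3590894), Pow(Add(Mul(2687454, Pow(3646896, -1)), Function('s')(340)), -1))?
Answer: Rational(77992131064, 131549999) ≈ 592.87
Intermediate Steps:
Mul(Add(-2179425, 3590894), Pow(Add(Mul(2687454, Pow(3646896, -1)), Function('s')(340)), -1)) = Mul(Add(-2179425, 3590894), Pow(Add(Mul(2687454, Pow(3646896, -1)), Mul(7, 340)), -1)) = Mul(1411469, Pow(Add(Mul(2687454, Rational(1, 3646896)), 2380), -1)) = Mul(1411469, Pow(Add(Rational(40719, 55256), 2380), -1)) = Mul(1411469, Pow(Rational(131549999, 55256), -1)) = Mul(1411469, Rational(55256, 131549999)) = Rational(77992131064, 131549999)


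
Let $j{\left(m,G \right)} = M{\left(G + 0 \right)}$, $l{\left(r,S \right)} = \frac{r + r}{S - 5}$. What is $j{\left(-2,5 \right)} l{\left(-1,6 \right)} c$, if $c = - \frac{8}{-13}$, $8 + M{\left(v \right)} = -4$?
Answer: $\frac{192}{13} \approx 14.769$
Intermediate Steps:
$M{\left(v \right)} = -12$ ($M{\left(v \right)} = -8 - 4 = -12$)
$l{\left(r,S \right)} = \frac{2 r}{-5 + S}$
$c = \frac{8}{13}$ ($c = \left(-8\right) \left(- \frac{1}{13}\right) = \frac{8}{13} \approx 0.61539$)
$j{\left(m,G \right)} = -12$
$j{\left(-2,5 \right)} l{\left(-1,6 \right)} c = - 12 \cdot 2 \left(-1\right) \frac{1}{-5 + 6} \cdot \frac{8}{13} = - 12 \cdot 2 \left(-1\right) 1^{-1} \cdot \frac{8}{13} = - 12 \cdot 2 \left(-1\right) 1 \cdot \frac{8}{13} = \left(-12\right) \left(-2\right) \frac{8}{13} = 24 \cdot \frac{8}{13} = \frac{192}{13}$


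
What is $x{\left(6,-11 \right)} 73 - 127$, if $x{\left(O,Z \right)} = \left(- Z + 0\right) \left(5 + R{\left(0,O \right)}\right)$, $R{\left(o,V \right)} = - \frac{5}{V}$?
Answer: $\frac{19313}{6} \approx 3218.8$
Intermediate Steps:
$x{\left(O,Z \right)} = - Z \left(5 - \frac{5}{O}\right)$ ($x{\left(O,Z \right)} = \left(- Z + 0\right) \left(5 - \frac{5}{O}\right) = - Z \left(5 - \frac{5}{O}\right)$)
$x{\left(6,-11 \right)} 73 - 127 = 5 \left(-11\right) \frac{1}{6} \left(1 - 6\right) 73 - 127 = 5 \left(-11\right) \frac{1}{6} \left(-5\right) 73 - 127 = \frac{275}{6} \cdot 73 - 127 = \frac{20075}{6} - 127 = \frac{19313}{6}$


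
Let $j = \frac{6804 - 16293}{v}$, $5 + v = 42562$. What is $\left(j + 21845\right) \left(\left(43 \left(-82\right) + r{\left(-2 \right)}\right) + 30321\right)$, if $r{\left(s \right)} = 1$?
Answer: $\frac{24910852524096}{42557} \approx 5.8535 \cdot 10^{8}$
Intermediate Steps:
$v = 42557$ ($v = -5 + 42562 = 42557$)
$j = - \frac{9489}{42557}$ ($j = \frac{6804 - 16293}{42557} = \left(6804 - 16293\right) \frac{1}{42557} = \left(-9489\right) \frac{1}{42557} = - \frac{9489}{42557} \approx -0.22297$)
$\left(j + 21845\right) \left(\left(43 \left(-82\right) + r{\left(-2 \right)}\right) + 30321\right) = \left(- \frac{9489}{42557} + 21845\right) \left(\left(43 \left(-82\right) + 1\right) + 30321\right) = \frac{929648176 \left(\left(-3526 + 1\right) + 30321\right)}{42557} = \frac{929648176 \left(-3525 + 30321\right)}{42557} = \frac{929648176}{42557} \cdot 26796 = \frac{24910852524096}{42557}$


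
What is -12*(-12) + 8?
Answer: 152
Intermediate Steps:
-12*(-12) + 8 = 144 + 8 = 152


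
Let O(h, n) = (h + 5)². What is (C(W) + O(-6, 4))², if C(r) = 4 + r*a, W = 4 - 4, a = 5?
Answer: 25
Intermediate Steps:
W = 0
O(h, n) = (5 + h)²
C(r) = 4 + 5*r (C(r) = 4 + r*5 = 4 + 5*r)
(C(W) + O(-6, 4))² = ((4 + 5*0) + (5 - 6)²)² = ((4 + 0) + (-1)²)² = (4 + 1)² = 5² = 25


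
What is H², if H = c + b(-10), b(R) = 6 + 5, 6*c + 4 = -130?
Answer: 1156/9 ≈ 128.44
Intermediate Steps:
c = -67/3 (c = -⅔ + (⅙)*(-130) = -⅔ - 65/3 = -67/3 ≈ -22.333)
b(R) = 11
H = -34/3 (H = -67/3 + 11 = -34/3 ≈ -11.333)
H² = (-34/3)² = 1156/9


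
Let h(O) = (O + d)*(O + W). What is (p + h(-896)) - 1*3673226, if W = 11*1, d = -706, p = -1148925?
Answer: -3404381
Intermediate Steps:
W = 11
h(O) = (-706 + O)*(11 + O) (h(O) = (O - 706)*(O + 11) = (-706 + O)*(11 + O))
(p + h(-896)) - 1*3673226 = (-1148925 + (-7766 + (-896)² - 695*(-896))) - 1*3673226 = (-1148925 + (-7766 + 802816 + 622720)) - 3673226 = (-1148925 + 1417770) - 3673226 = 268845 - 3673226 = -3404381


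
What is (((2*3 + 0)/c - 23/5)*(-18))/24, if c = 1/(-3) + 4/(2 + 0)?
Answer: 3/4 ≈ 0.75000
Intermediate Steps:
c = 5/3 (c = 1*(-1/3) + 4/2 = -1/3 + 4*(1/2) = -1/3 + 2 = 5/3 ≈ 1.6667)
(((2*3 + 0)/c - 23/5)*(-18))/24 = (((2*3 + 0)/(5/3) - 23/5)*(-18))/24 = (((6 + 0)*(3/5) - 23*1/5)*(-18))*(1/24) = ((6*(3/5) - 23/5)*(-18))*(1/24) = ((18/5 - 23/5)*(-18))*(1/24) = -1*(-18)*(1/24) = 18*(1/24) = 3/4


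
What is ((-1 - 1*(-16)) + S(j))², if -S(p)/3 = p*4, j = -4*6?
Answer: 91809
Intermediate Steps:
j = -24
S(p) = -12*p (S(p) = -3*p*4 = -12*p)
((-1 - 1*(-16)) + S(j))² = ((-1 - 1*(-16)) - 12*(-24))² = ((-1 + 16) + 288)² = (15 + 288)² = 303² = 91809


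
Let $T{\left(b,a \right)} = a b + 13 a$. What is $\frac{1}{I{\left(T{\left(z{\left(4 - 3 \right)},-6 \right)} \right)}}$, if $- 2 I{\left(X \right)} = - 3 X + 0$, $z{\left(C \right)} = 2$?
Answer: $- \frac{1}{135} \approx -0.0074074$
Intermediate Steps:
$T{\left(b,a \right)} = 13 a + a b$
$I{\left(X \right)} = \frac{3 X}{2}$ ($I{\left(X \right)} = - \frac{- 3 X + 0}{2} = - \frac{\left(-3\right) X}{2} = \frac{3 X}{2}$)
$\frac{1}{I{\left(T{\left(z{\left(4 - 3 \right)},-6 \right)} \right)}} = \frac{1}{\frac{3}{2} \left(- 6 \left(13 + 2\right)\right)} = \frac{1}{\frac{3}{2} \left(\left(-6\right) 15\right)} = \frac{1}{\frac{3}{2} \left(-90\right)} = \frac{1}{-135} = - \frac{1}{135}$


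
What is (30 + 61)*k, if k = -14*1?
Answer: -1274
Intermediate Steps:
k = -14
(30 + 61)*k = (30 + 61)*(-14) = 91*(-14) = -1274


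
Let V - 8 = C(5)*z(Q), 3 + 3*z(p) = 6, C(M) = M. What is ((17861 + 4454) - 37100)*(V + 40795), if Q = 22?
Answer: -603346280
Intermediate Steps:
z(p) = 1 (z(p) = -1 + (⅓)*6 = -1 + 2 = 1)
V = 13 (V = 8 + 5*1 = 8 + 5 = 13)
((17861 + 4454) - 37100)*(V + 40795) = ((17861 + 4454) - 37100)*(13 + 40795) = (22315 - 37100)*40808 = -14785*40808 = -603346280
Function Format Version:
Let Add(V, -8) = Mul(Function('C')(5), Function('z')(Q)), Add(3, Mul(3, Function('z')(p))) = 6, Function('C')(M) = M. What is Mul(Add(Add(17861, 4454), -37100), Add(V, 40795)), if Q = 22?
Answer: -603346280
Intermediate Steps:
Function('z')(p) = 1 (Function('z')(p) = Add(-1, Mul(Rational(1, 3), 6)) = Add(-1, 2) = 1)
V = 13 (V = Add(8, Mul(5, 1)) = Add(8, 5) = 13)
Mul(Add(Add(17861, 4454), -37100), Add(V, 40795)) = Mul(Add(Add(17861, 4454), -37100), Add(13, 40795)) = Mul(Add(22315, -37100), 40808) = Mul(-14785, 40808) = -603346280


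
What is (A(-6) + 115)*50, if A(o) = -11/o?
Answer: 17525/3 ≈ 5841.7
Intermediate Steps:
(A(-6) + 115)*50 = (-11/(-6) + 115)*50 = (-11*(-⅙) + 115)*50 = (11/6 + 115)*50 = (701/6)*50 = 17525/3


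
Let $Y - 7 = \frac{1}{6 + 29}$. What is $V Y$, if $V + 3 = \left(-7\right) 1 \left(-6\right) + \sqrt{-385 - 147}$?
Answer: $\frac{9594}{35} + \frac{492 i \sqrt{133}}{35} \approx 274.11 + 162.11 i$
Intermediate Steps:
$Y = \frac{246}{35}$ ($Y = 7 + \frac{1}{6 + 29} = 7 + \frac{1}{35} = \frac{246}{35} \approx 7.0286$)
$V = 39 + 2 i \sqrt{133}$ ($V = -3 + \left(\left(-7\right) 1 \left(-6\right) + \sqrt{-385 - 147}\right) = -3 + \left(\left(-7\right) \left(-6\right) + \sqrt{-532}\right) = -3 + \left(42 + 2 i \sqrt{133}\right) = 39 + 2 i \sqrt{133} \approx 39.0 + 23.065 i$)
$V Y = \left(39 + 2 i \sqrt{133}\right) \frac{246}{35} = \frac{9594}{35} + \frac{492 i \sqrt{133}}{35}$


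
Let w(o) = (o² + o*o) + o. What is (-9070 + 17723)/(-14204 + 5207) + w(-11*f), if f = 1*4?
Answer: 34431863/8997 ≈ 3827.0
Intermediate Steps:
f = 4
w(o) = o + 2*o² (w(o) = (o² + o²) + o = 2*o² + o = o + 2*o²)
(-9070 + 17723)/(-14204 + 5207) + w(-11*f) = (-9070 + 17723)/(-14204 + 5207) + (-11*4)*(1 + 2*(-11*4)) = 8653/(-8997) - 44*(1 + 2*(-44)) = 8653*(-1/8997) - 44*(1 - 88) = -8653/8997 - 44*(-87) = -8653/8997 + 3828 = 34431863/8997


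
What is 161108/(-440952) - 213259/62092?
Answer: -684476977/180128892 ≈ -3.7999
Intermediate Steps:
161108/(-440952) - 213259/62092 = 161108*(-1/440952) - 213259*1/62092 = -40277/110238 - 213259/62092 = -684476977/180128892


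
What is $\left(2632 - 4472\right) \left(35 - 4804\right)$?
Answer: $8774960$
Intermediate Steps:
$\left(2632 - 4472\right) \left(35 - 4804\right) = \left(-1840\right) \left(-4769\right) = 8774960$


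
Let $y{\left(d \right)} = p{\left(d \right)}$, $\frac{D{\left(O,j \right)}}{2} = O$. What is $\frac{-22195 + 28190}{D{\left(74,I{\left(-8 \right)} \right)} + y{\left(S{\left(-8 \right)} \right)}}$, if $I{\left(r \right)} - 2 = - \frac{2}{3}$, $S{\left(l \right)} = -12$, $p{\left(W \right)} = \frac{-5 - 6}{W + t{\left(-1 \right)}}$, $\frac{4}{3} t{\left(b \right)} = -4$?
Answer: $\frac{89925}{2231} \approx 40.307$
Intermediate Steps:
$t{\left(b \right)} = -3$ ($t{\left(b \right)} = \frac{3}{4} \left(-4\right) = -3$)
$p{\left(W \right)} = - \frac{11}{-3 + W}$ ($p{\left(W \right)} = \frac{-5 - 6}{W - 3} = - \frac{11}{-3 + W}$)
$I{\left(r \right)} = \frac{4}{3}$ ($I{\left(r \right)} = 2 - \frac{2}{3} = \frac{4}{3}$)
$D{\left(O,j \right)} = 2 O$
$y{\left(d \right)} = - \frac{11}{-3 + d}$
$\frac{-22195 + 28190}{D{\left(74,I{\left(-8 \right)} \right)} + y{\left(S{\left(-8 \right)} \right)}} = \frac{-22195 + 28190}{2 \cdot 74 - \frac{11}{-3 - 12}} = \frac{5995}{148 - \frac{11}{-15}} = \frac{5995}{148 - - \frac{11}{15}} = \frac{5995}{148 + \frac{11}{15}} = \frac{5995}{\frac{2231}{15}} = 5995 \cdot \frac{15}{2231} = \frac{89925}{2231}$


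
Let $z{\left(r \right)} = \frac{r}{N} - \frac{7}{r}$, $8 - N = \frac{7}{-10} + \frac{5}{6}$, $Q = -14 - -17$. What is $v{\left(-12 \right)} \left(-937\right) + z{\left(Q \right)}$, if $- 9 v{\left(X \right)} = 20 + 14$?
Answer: $\frac{3757171}{1062} \approx 3537.8$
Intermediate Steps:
$Q = 3$ ($Q = -14 + 17 = 3$)
$v{\left(X \right)} = - \frac{34}{9}$ ($v{\left(X \right)} = - \frac{20 + 14}{9} = \left(- \frac{1}{9}\right) 34 = - \frac{34}{9}$)
$N = \frac{118}{15}$ ($N = 8 - \left(\frac{7}{-10} + \frac{5}{6}\right) = 8 - \left(7 \left(- \frac{1}{10}\right) + 5 \cdot \frac{1}{6}\right) = 8 - \left(- \frac{7}{10} + \frac{5}{6}\right) = 8 - \frac{2}{15} = \frac{118}{15} \approx 7.8667$)
$z{\left(r \right)} = - \frac{7}{r} + \frac{15 r}{118}$ ($z{\left(r \right)} = \frac{r}{\frac{118}{15}} - \frac{7}{r} = r \frac{15}{118} - \frac{7}{r} = \frac{15 r}{118} - \frac{7}{r} = - \frac{7}{r} + \frac{15 r}{118}$)
$v{\left(-12 \right)} \left(-937\right) + z{\left(Q \right)} = \left(- \frac{34}{9}\right) \left(-937\right) + \left(- \frac{7}{3} + \frac{15}{118} \cdot 3\right) = \frac{31858}{9} + \left(\left(-7\right) \frac{1}{3} + \frac{45}{118}\right) = \frac{31858}{9} + \left(- \frac{7}{3} + \frac{45}{118}\right) = \frac{31858}{9} - \frac{691}{354} = \frac{3757171}{1062}$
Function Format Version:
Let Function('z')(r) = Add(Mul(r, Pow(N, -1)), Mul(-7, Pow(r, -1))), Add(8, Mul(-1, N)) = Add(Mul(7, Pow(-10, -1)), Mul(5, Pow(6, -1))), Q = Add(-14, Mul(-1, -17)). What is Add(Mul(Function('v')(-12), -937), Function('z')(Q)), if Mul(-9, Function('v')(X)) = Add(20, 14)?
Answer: Rational(3757171, 1062) ≈ 3537.8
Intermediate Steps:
Q = 3 (Q = Add(-14, 17) = 3)
Function('v')(X) = Rational(-34, 9) (Function('v')(X) = Mul(Rational(-1, 9), Add(20, 14)) = Mul(Rational(-1, 9), 34) = Rational(-34, 9))
N = Rational(118, 15) (N = Add(8, Mul(-1, Add(Mul(7, Pow(-10, -1)), Mul(5, Pow(6, -1))))) = Add(8, Mul(-1, Add(Mul(7, Rational(-1, 10)), Mul(5, Rational(1, 6))))) = Add(8, Mul(-1, Add(Rational(-7, 10), Rational(5, 6)))) = Add(8, Mul(-1, Rational(2, 15))) = Add(8, Rational(-2, 15)) = Rational(118, 15) ≈ 7.8667)
Function('z')(r) = Add(Mul(-7, Pow(r, -1)), Mul(Rational(15, 118), r)) (Function('z')(r) = Add(Mul(r, Pow(Rational(118, 15), -1)), Mul(-7, Pow(r, -1))) = Add(Mul(r, Rational(15, 118)), Mul(-7, Pow(r, -1))) = Add(Mul(Rational(15, 118), r), Mul(-7, Pow(r, -1))) = Add(Mul(-7, Pow(r, -1)), Mul(Rational(15, 118), r)))
Add(Mul(Function('v')(-12), -937), Function('z')(Q)) = Add(Mul(Rational(-34, 9), -937), Add(Mul(-7, Pow(3, -1)), Mul(Rational(15, 118), 3))) = Add(Rational(31858, 9), Add(Mul(-7, Rational(1, 3)), Rational(45, 118))) = Add(Rational(31858, 9), Add(Rational(-7, 3), Rational(45, 118))) = Add(Rational(31858, 9), Rational(-691, 354)) = Rational(3757171, 1062)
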